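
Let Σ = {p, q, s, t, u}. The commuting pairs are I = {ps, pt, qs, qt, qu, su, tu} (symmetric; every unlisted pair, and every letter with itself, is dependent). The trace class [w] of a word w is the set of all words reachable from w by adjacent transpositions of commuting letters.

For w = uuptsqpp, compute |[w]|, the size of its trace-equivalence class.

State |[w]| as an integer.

0(u) covers ∅
1(u) covers 0:u
2(p) covers 1:u
3(t) covers ∅
4(s) covers 3:t
5(q) covers 2:p
6(p) covers 5:q
7(p) covers 6:p
floor of heap: 0:u, 3:t
completions by unplaced set U, small U first (add the entries for U minus each lowest piece of U):
  |U|=1: {4}:1  {7}:1
  |U|=2: {3,4}:1  {4,7}:2  {6,7}:1
  |U|=3: {3,4,7}:3  {4,6,7}:3  {5,6,7}:1
  |U|=4: {2,5,6,7}:1  {3,4,6,7}:6  {4,5,6,7}:4
  |U|=5: {1,2,5,6,7}:1  {2,4,5,6,7}:5  {3,4,5,6,7}:10
  |U|=6: {0,1,2,5,6,7}:1  {1,2,4,5,6,7}:6  {2,3,4,5,6,7}:15
  start at 0(u): 21
  start at 3(t): 7
sum over floor = 28

28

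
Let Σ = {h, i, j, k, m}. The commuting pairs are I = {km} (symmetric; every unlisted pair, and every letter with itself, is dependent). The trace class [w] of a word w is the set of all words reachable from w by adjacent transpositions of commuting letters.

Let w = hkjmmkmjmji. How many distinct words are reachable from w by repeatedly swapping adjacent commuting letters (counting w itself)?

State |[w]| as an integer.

4

piece 0:h — minimal
piece 1:k rests on {0:h}
piece 2:j rests on {1:k}
piece 3:m rests on {2:j}
piece 4:m rests on {3:m}
piece 5:k rests on {2:j}
piece 6:m rests on {4:m}
piece 7:j rests on {5:k, 6:m}
piece 8:m rests on {7:j}
piece 9:j rests on {8:m}
piece 10:i rests on {9:j}
minimal pieces: {0:h}
ways to finish when only these pieces remain (= sum over removing one remaining piece with nothing left below it):
  1 left: {10}→1
  2 left: {9,10}→1
  3 left: {8,9,10}→1
  4 left: {7,8,9,10}→1
  5 left: {5,7,8,9,10}→1  {6,7,8,9,10}→1
  6 left: {4,6,7,8,9,10}→1  {5,6,7,8,9,10}→2
  7 left: {3,4,6,7,8,9,10}→1  {4,5,6,7,8,9,10}→3
  8 left: {3,4,5,6,7,8,9,10}→4
  9 left: {2,3,4,5,6,7,8,9,10}→4
  placing 0:h first → 4 extensions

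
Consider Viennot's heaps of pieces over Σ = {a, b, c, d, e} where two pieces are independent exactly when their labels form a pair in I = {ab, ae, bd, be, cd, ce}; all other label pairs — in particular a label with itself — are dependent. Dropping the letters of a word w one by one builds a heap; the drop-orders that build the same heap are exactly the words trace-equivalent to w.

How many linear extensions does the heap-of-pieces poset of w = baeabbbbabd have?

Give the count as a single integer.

drop 0:b onto floor
drop 1:a onto floor
drop 2:e onto floor
drop 3:a onto {1:a}
drop 4:b onto {0:b}
drop 5:b onto {4:b}
drop 6:b onto {5:b}
drop 7:b onto {6:b}
drop 8:a onto {3:a}
drop 9:b onto {7:b}
drop 10:d onto {2:e, 8:a}
ground layer = {0:b, 1:a, 2:e}
drop-orders for the pieces not yet dropped (sum over which currently-grounded one goes next):
  1 to go: {9} 1  {10} 1
  2 to go: {2,10} 1  {7,9} 1  {8,10} 1  {9,10} 2
  3 to go: {2,8,10} 2  {2,9,10} 3  {3,8,10} 1  {6,7,9} 1  {7,9,10} 3  {8,9,10} 3
  4 to go: {1,3,8,10} 1  {2,3,8,10} 3  {2,7,9,10} 6  {2,8,9,10} 8  {3,8,9,10} 4  {5,6,7,9} 1  {6,7,9,10} 4  {7,8,9,10} 6
  5 to go: {1,2,3,8,10} 4  {1,3,8,9,10} 5  {2,3,8,9,10} 15  {2,6,7,9,10} 10  {2,7,8,9,10} 20  {3,7,8,9,10} 10  {4,5,6,7,9} 1  {5,6,7,9,10} 5  {6,7,8,9,10} 10
  6 to go: {0,4,5,6,7,9} 1  {1,2,3,8,9,10} 24  {1,3,7,8,9,10} 15  {2,3,7,8,9,10} 45  {2,5,6,7,9,10} 15  {2,6,7,8,9,10} 40  {3,6,7,8,9,10} 20  {4,5,6,7,9,10} 6  {5,6,7,8,9,10} 15
  7 to go: {0,4,5,6,7,9,10} 7  {1,2,3,7,8,9,10} 84  {1,3,6,7,8,9,10} 35  {2,3,6,7,8,9,10} 105  {2,4,5,6,7,9,10} 21  {2,5,6,7,8,9,10} 70  {3,5,6,7,8,9,10} 35  {4,5,6,7,8,9,10} 21
  8 to go: {0,2,4,5,6,7,9,10} 28  {0,4,5,6,7,8,9,10} 28  {1,2,3,6,7,8,9,10} 224  {1,3,5,6,7,8,9,10} 70  {2,3,5,6,7,8,9,10} 210  {2,4,5,6,7,8,9,10} 112  {3,4,5,6,7,8,9,10} 56
  9 to go: {0,2,4,5,6,7,8,9,10} 168  {0,3,4,5,6,7,8,9,10} 84  {1,2,3,5,6,7,8,9,10} 504  {1,3,4,5,6,7,8,9,10} 126  {2,3,4,5,6,7,8,9,10} 378
  if 0:b drops first: 1008 orders
  if 1:a drops first: 630 orders
  if 2:e drops first: 210 orders
heap linearizations: 1848

1848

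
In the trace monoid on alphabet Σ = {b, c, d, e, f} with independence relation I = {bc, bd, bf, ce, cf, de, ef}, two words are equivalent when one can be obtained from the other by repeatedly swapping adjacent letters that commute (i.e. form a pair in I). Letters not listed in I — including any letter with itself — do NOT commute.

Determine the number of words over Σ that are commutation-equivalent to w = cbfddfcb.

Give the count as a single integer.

112

drop 0:c onto floor
drop 1:b onto floor
drop 2:f onto floor
drop 3:d onto {0:c, 2:f}
drop 4:d onto {3:d}
drop 5:f onto {4:d}
drop 6:c onto {4:d}
drop 7:b onto {1:b}
ground layer = {0:c, 1:b, 2:f}
drop-orders for the pieces not yet dropped (sum over which currently-grounded one goes next):
  1 to go: {5} 1  {6} 1  {7} 1
  2 to go: {1,7} 1  {5,6} 2  {5,7} 2  {6,7} 2
  3 to go: {1,5,7} 3  {1,6,7} 3  {4,5,6} 2  {5,6,7} 6
  4 to go: {1,5,6,7} 12  {3,4,5,6} 2  {4,5,6,7} 8
  5 to go: {0,3,4,5,6} 2  {1,4,5,6,7} 20  {2,3,4,5,6} 2  {3,4,5,6,7} 10
  6 to go: {0,2,3,4,5,6} 4  {0,3,4,5,6,7} 12  {1,3,4,5,6,7} 30  {2,3,4,5,6,7} 12
  if 0:c drops first: 42 orders
  if 1:b drops first: 28 orders
  if 2:f drops first: 42 orders
heap linearizations: 112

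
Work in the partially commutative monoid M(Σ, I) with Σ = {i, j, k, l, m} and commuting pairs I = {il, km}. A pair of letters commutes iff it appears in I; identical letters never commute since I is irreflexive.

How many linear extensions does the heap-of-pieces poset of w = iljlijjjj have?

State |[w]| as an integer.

4

0(i) covers ∅
1(l) covers ∅
2(j) covers 0:i, 1:l
3(l) covers 2:j
4(i) covers 2:j
5(j) covers 3:l, 4:i
6(j) covers 5:j
7(j) covers 6:j
8(j) covers 7:j
floor of heap: 0:i, 1:l
completions by unplaced set U, small U first (add the entries for U minus each lowest piece of U):
  |U|=1: {8}:1
  |U|=2: {7,8}:1
  |U|=3: {6,7,8}:1
  |U|=4: {5,6,7,8}:1
  |U|=5: {3,5,6,7,8}:1  {4,5,6,7,8}:1
  |U|=6: {3,4,5,6,7,8}:2
  |U|=7: {2,3,4,5,6,7,8}:2
  start at 0(i): 2
  start at 1(l): 2
sum over floor = 4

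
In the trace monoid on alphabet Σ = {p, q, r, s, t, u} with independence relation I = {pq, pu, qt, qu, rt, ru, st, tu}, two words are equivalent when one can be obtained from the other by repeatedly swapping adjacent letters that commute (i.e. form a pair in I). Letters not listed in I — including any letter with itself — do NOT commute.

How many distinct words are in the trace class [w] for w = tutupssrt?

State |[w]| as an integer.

45

piece 0:t — minimal
piece 1:u — minimal
piece 2:t rests on {0:t}
piece 3:u rests on {1:u}
piece 4:p rests on {2:t}
piece 5:s rests on {3:u, 4:p}
piece 6:s rests on {5:s}
piece 7:r rests on {6:s}
piece 8:t rests on {4:p}
minimal pieces: {0:t, 1:u}
ways to finish when only these pieces remain (= sum over removing one remaining piece with nothing left below it):
  1 left: {7}→1  {8}→1
  2 left: {6,7}→1  {7,8}→2
  3 left: {5,6,7}→1  {6,7,8}→3
  4 left: {3,5,6,7}→1  {5,6,7,8}→4
  5 left: {1,3,5,6,7}→1  {3,5,6,7,8}→5  {4,5,6,7,8}→4
  6 left: {1,3,5,6,7,8}→6  {2,4,5,6,7,8}→4  {3,4,5,6,7,8}→9
  7 left: {0,2,4,5,6,7,8}→4  {1,3,4,5,6,7,8}→15  {2,3,4,5,6,7,8}→13
  placing 0:t first → 28 extensions
  placing 1:u first → 17 extensions
total linear extensions = 45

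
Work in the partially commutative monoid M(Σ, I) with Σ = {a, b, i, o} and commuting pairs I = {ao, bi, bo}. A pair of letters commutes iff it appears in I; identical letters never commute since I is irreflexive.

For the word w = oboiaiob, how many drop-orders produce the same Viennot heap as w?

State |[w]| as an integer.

drop 0:o onto floor
drop 1:b onto floor
drop 2:o onto {0:o}
drop 3:i onto {2:o}
drop 4:a onto {1:b, 3:i}
drop 5:i onto {4:a}
drop 6:o onto {5:i}
drop 7:b onto {4:a}
ground layer = {0:o, 1:b}
drop-orders for the pieces not yet dropped (sum over which currently-grounded one goes next):
  1 to go: {6} 1  {7} 1
  2 to go: {5,6} 1  {6,7} 2
  3 to go: {5,6,7} 3
  4 to go: {4,5,6,7} 3
  5 to go: {1,4,5,6,7} 3  {3,4,5,6,7} 3
  6 to go: {1,3,4,5,6,7} 6  {2,3,4,5,6,7} 3
  if 0:o drops first: 9 orders
  if 1:b drops first: 3 orders
heap linearizations: 12

12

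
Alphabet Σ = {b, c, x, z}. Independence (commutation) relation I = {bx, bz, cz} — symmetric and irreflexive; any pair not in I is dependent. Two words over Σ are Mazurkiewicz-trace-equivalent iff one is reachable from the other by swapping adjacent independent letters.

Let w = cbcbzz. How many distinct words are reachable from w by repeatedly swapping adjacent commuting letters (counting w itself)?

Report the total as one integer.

15

drop 0:c onto floor
drop 1:b onto {0:c}
drop 2:c onto {1:b}
drop 3:b onto {2:c}
drop 4:z onto floor
drop 5:z onto {4:z}
ground layer = {0:c, 4:z}
drop-orders for the pieces not yet dropped (sum over which currently-grounded one goes next):
  1 to go: {3} 1  {5} 1
  2 to go: {2,3} 1  {3,5} 2  {4,5} 1
  3 to go: {1,2,3} 1  {2,3,5} 3  {3,4,5} 3
  4 to go: {0,1,2,3} 1  {1,2,3,5} 4  {2,3,4,5} 6
  if 0:c drops first: 10 orders
  if 4:z drops first: 5 orders
heap linearizations: 15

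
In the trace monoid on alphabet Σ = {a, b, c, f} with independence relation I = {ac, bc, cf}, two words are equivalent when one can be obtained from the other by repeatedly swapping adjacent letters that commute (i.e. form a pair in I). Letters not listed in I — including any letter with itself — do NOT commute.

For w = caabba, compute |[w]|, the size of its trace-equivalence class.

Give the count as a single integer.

6

piece 0:c — minimal
piece 1:a — minimal
piece 2:a rests on {1:a}
piece 3:b rests on {2:a}
piece 4:b rests on {3:b}
piece 5:a rests on {4:b}
minimal pieces: {0:c, 1:a}
ways to finish when only these pieces remain (= sum over removing one remaining piece with nothing left below it):
  1 left: {0}→1  {5}→1
  2 left: {0,5}→2  {4,5}→1
  3 left: {0,4,5}→3  {3,4,5}→1
  4 left: {0,3,4,5}→4  {2,3,4,5}→1
  placing 0:c first → 1 extensions
  placing 1:a first → 5 extensions
total linear extensions = 6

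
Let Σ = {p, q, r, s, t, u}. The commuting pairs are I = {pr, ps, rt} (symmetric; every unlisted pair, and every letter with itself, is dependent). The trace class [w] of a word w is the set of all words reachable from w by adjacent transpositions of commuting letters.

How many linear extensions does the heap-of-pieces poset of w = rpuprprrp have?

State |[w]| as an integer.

40

#0=r has no predecessor
#1=p has no predecessor
#2=u depends on [0:r, 1:p]
#3=p depends on [2:u]
#4=r depends on [2:u]
#5=p depends on [3:p]
#6=r depends on [4:r]
#7=r depends on [6:r]
#8=p depends on [5:p]
sources: [0:r, 1:p]
N(rest) = Σ N(rest − s) over sources s of rest; N(one piece) = 1:
  size 1 → [7]=1  [8]=1
  size 2 → [5,8]=1  [6,7]=1  [7,8]=2
  size 3 → [3,5,8]=1  [4,6,7]=1  [5,7,8]=3  [6,7,8]=3
  size 4 → [3,5,7,8]=4  [4,6,7,8]=4  [5,6,7,8]=6
  size 5 → [3,5,6,7,8]=10  [4,5,6,7,8]=10
  size 6 → [3,4,5,6,7,8]=20
  size 7 → [2,3,4,5,6,7,8]=20
  first=0(r) contributes 20
  first=1(p) contributes 20
|[w]| = 40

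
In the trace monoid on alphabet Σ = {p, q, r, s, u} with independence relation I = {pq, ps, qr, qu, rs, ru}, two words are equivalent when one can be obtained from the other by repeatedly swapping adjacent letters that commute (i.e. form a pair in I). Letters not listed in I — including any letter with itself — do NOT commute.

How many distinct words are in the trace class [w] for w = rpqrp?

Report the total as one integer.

5

piece 0:r — minimal
piece 1:p rests on {0:r}
piece 2:q — minimal
piece 3:r rests on {1:p}
piece 4:p rests on {3:r}
minimal pieces: {0:r, 2:q}
ways to finish when only these pieces remain (= sum over removing one remaining piece with nothing left below it):
  1 left: {2}→1  {4}→1
  2 left: {2,4}→2  {3,4}→1
  3 left: {1,3,4}→1  {2,3,4}→3
  placing 0:r first → 4 extensions
  placing 2:q first → 1 extensions
total linear extensions = 5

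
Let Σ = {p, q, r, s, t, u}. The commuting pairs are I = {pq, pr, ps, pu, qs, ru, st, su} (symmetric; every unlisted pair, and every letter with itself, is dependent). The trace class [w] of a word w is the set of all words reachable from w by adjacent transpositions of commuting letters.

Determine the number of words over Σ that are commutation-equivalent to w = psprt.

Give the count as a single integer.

6

piece 0:p — minimal
piece 1:s — minimal
piece 2:p rests on {0:p}
piece 3:r rests on {1:s}
piece 4:t rests on {2:p, 3:r}
minimal pieces: {0:p, 1:s}
ways to finish when only these pieces remain (= sum over removing one remaining piece with nothing left below it):
  1 left: {4}→1
  2 left: {2,4}→1  {3,4}→1
  3 left: {0,2,4}→1  {1,3,4}→1  {2,3,4}→2
  placing 0:p first → 3 extensions
  placing 1:s first → 3 extensions
total linear extensions = 6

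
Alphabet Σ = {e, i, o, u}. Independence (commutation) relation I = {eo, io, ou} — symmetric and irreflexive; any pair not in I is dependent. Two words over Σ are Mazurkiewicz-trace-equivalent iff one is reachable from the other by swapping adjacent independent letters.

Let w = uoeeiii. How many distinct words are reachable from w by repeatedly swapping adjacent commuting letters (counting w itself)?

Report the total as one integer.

drop 0:u onto floor
drop 1:o onto floor
drop 2:e onto {0:u}
drop 3:e onto {2:e}
drop 4:i onto {3:e}
drop 5:i onto {4:i}
drop 6:i onto {5:i}
ground layer = {0:u, 1:o}
drop-orders for the pieces not yet dropped (sum over which currently-grounded one goes next):
  1 to go: {1} 1  {6} 1
  2 to go: {1,6} 2  {5,6} 1
  3 to go: {1,5,6} 3  {4,5,6} 1
  4 to go: {1,4,5,6} 4  {3,4,5,6} 1
  5 to go: {1,3,4,5,6} 5  {2,3,4,5,6} 1
  if 0:u drops first: 6 orders
  if 1:o drops first: 1 orders
heap linearizations: 7

7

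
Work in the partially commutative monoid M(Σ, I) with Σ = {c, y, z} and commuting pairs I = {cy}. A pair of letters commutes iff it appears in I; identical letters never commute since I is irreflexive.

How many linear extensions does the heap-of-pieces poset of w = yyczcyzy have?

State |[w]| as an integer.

6

#0=y has no predecessor
#1=y depends on [0:y]
#2=c has no predecessor
#3=z depends on [1:y, 2:c]
#4=c depends on [3:z]
#5=y depends on [3:z]
#6=z depends on [4:c, 5:y]
#7=y depends on [6:z]
sources: [0:y, 2:c]
N(rest) = Σ N(rest − s) over sources s of rest; N(one piece) = 1:
  size 1 → [7]=1
  size 2 → [6,7]=1
  size 3 → [4,6,7]=1  [5,6,7]=1
  size 4 → [4,5,6,7]=2
  size 5 → [3,4,5,6,7]=2
  size 6 → [1,3,4,5,6,7]=2  [2,3,4,5,6,7]=2
  first=0(y) contributes 4
  first=2(c) contributes 2
|[w]| = 6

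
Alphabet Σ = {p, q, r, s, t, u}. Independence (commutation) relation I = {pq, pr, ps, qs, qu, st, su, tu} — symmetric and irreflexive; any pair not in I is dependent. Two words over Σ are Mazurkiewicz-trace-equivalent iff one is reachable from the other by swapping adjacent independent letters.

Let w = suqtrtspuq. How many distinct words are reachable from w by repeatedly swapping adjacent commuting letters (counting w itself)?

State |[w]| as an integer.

180

#0=s has no predecessor
#1=u has no predecessor
#2=q has no predecessor
#3=t depends on [2:q]
#4=r depends on [0:s, 1:u, 3:t]
#5=t depends on [4:r]
#6=s depends on [4:r]
#7=p depends on [5:t]
#8=u depends on [7:p]
#9=q depends on [5:t]
sources: [0:s, 1:u, 2:q]
N(rest) = Σ N(rest − s) over sources s of rest; N(one piece) = 1:
  size 1 → [6]=1  [8]=1  [9]=1
  size 2 → [6,8]=2  [6,9]=2  [7,8]=1  [8,9]=2
  size 3 → [6,7,8]=3  [6,8,9]=6  [7,8,9]=3
  size 4 → [5,7,8,9]=3  [6,7,8,9]=12
  size 5 → [5,6,7,8,9]=15
  size 6 → [4,5,6,7,8,9]=15
  size 7 → [0,4,5,6,7,8,9]=15  [1,4,5,6,7,8,9]=15  [3,4,5,6,7,8,9]=15
  size 8 → [0,1,4,5,6,7,8,9]=30  [0,3,4,5,6,7,8,9]=30  [1,3,4,5,6,7,8,9]=30  [2,3,4,5,6,7,8,9]=15
  first=0(s) contributes 45
  first=1(u) contributes 45
  first=2(q) contributes 90
|[w]| = 180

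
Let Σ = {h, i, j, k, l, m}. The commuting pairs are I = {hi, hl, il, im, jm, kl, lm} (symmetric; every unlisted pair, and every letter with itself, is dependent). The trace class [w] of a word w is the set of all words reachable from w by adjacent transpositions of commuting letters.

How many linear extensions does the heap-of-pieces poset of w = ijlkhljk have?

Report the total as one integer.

6

0(i) covers ∅
1(j) covers 0:i
2(l) covers 1:j
3(k) covers 1:j
4(h) covers 3:k
5(l) covers 2:l
6(j) covers 4:h, 5:l
7(k) covers 6:j
floor of heap: 0:i
completions by unplaced set U, small U first (add the entries for U minus each lowest piece of U):
  |U|=1: {7}:1
  |U|=2: {6,7}:1
  |U|=3: {4,6,7}:1  {5,6,7}:1
  |U|=4: {2,5,6,7}:1  {3,4,6,7}:1  {4,5,6,7}:2
  |U|=5: {2,4,5,6,7}:3  {3,4,5,6,7}:3
  |U|=6: {2,3,4,5,6,7}:6
  start at 0(i): 6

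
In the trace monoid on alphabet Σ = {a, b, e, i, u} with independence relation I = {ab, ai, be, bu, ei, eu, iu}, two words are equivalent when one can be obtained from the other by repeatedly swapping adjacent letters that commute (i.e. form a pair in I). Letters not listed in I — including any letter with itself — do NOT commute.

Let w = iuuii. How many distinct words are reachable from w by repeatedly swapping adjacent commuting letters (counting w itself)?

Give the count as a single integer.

piece 0:i — minimal
piece 1:u — minimal
piece 2:u rests on {1:u}
piece 3:i rests on {0:i}
piece 4:i rests on {3:i}
minimal pieces: {0:i, 1:u}
ways to finish when only these pieces remain (= sum over removing one remaining piece with nothing left below it):
  1 left: {2}→1  {4}→1
  2 left: {1,2}→1  {2,4}→2  {3,4}→1
  3 left: {0,3,4}→1  {1,2,4}→3  {2,3,4}→3
  placing 0:i first → 6 extensions
  placing 1:u first → 4 extensions
total linear extensions = 10

10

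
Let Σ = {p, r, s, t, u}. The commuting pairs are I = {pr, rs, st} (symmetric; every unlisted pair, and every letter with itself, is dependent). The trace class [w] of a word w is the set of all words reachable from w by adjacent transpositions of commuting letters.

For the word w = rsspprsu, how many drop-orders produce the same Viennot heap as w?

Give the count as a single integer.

0(r) covers ∅
1(s) covers ∅
2(s) covers 1:s
3(p) covers 2:s
4(p) covers 3:p
5(r) covers 0:r
6(s) covers 4:p
7(u) covers 5:r, 6:s
floor of heap: 0:r, 1:s
completions by unplaced set U, small U first (add the entries for U minus each lowest piece of U):
  |U|=1: {7}:1
  |U|=2: {5,7}:1  {6,7}:1
  |U|=3: {0,5,7}:1  {4,6,7}:1  {5,6,7}:2
  |U|=4: {0,5,6,7}:3  {3,4,6,7}:1  {4,5,6,7}:3
  |U|=5: {0,4,5,6,7}:6  {2,3,4,6,7}:1  {3,4,5,6,7}:4
  |U|=6: {0,3,4,5,6,7}:10  {1,2,3,4,6,7}:1  {2,3,4,5,6,7}:5
  start at 0(r): 6
  start at 1(s): 15
sum over floor = 21

21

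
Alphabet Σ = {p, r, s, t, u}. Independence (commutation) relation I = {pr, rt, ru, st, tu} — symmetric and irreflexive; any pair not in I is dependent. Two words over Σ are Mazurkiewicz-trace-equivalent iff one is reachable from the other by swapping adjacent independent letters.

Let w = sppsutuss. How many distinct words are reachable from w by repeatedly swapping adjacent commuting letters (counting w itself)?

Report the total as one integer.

piece 0:s — minimal
piece 1:p rests on {0:s}
piece 2:p rests on {1:p}
piece 3:s rests on {2:p}
piece 4:u rests on {3:s}
piece 5:t rests on {2:p}
piece 6:u rests on {4:u}
piece 7:s rests on {6:u}
piece 8:s rests on {7:s}
minimal pieces: {0:s}
ways to finish when only these pieces remain (= sum over removing one remaining piece with nothing left below it):
  1 left: {5}→1  {8}→1
  2 left: {5,8}→2  {7,8}→1
  3 left: {5,7,8}→3  {6,7,8}→1
  4 left: {4,6,7,8}→1  {5,6,7,8}→4
  5 left: {3,4,6,7,8}→1  {4,5,6,7,8}→5
  6 left: {3,4,5,6,7,8}→6
  7 left: {2,3,4,5,6,7,8}→6
  placing 0:s first → 6 extensions

6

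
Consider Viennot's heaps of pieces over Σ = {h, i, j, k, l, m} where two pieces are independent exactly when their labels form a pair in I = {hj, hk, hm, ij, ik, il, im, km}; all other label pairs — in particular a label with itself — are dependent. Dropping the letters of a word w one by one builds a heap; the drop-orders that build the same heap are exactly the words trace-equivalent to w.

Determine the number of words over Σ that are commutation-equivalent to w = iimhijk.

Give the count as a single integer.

#0=i has no predecessor
#1=i depends on [0:i]
#2=m has no predecessor
#3=h depends on [1:i]
#4=i depends on [3:h]
#5=j depends on [2:m]
#6=k depends on [5:j]
sources: [0:i, 2:m]
N(rest) = Σ N(rest − s) over sources s of rest; N(one piece) = 1:
  size 1 → [4]=1  [6]=1
  size 2 → [3,4]=1  [4,6]=2  [5,6]=1
  size 3 → [1,3,4]=1  [2,5,6]=1  [3,4,6]=3  [4,5,6]=3
  size 4 → [0,1,3,4]=1  [1,3,4,6]=4  [2,4,5,6]=4  [3,4,5,6]=6
  size 5 → [0,1,3,4,6]=5  [1,3,4,5,6]=10  [2,3,4,5,6]=10
  first=0(i) contributes 20
  first=2(m) contributes 15
|[w]| = 35

35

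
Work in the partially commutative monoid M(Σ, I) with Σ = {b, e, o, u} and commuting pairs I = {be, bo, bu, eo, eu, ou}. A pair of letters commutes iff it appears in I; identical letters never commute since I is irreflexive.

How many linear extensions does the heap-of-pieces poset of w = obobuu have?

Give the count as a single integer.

0(o) covers ∅
1(b) covers ∅
2(o) covers 0:o
3(b) covers 1:b
4(u) covers ∅
5(u) covers 4:u
floor of heap: 0:o, 1:b, 4:u
completions by unplaced set U, small U first (add the entries for U minus each lowest piece of U):
  |U|=1: {2}:1  {3}:1  {5}:1
  |U|=2: {0,2}:1  {1,3}:1  {2,3}:2  {2,5}:2  {3,5}:2  {4,5}:1
  |U|=3: {0,2,3}:3  {0,2,5}:3  {1,2,3}:3  {1,3,5}:3  {2,3,5}:6  {2,4,5}:3  {3,4,5}:3
  |U|=4: {0,1,2,3}:6  {0,2,3,5}:12  {0,2,4,5}:6  {1,2,3,5}:12  {1,3,4,5}:6  {2,3,4,5}:12
  start at 0(o): 30
  start at 1(b): 30
  start at 4(u): 30
sum over floor = 90

90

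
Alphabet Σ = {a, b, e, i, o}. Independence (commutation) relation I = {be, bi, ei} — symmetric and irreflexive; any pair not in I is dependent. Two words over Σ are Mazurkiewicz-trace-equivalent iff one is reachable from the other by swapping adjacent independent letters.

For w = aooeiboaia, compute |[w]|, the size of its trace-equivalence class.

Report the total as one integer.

drop 0:a onto floor
drop 1:o onto {0:a}
drop 2:o onto {1:o}
drop 3:e onto {2:o}
drop 4:i onto {2:o}
drop 5:b onto {2:o}
drop 6:o onto {3:e, 4:i, 5:b}
drop 7:a onto {6:o}
drop 8:i onto {7:a}
drop 9:a onto {8:i}
ground layer = {0:a}
drop-orders for the pieces not yet dropped (sum over which currently-grounded one goes next):
  1 to go: {9} 1
  2 to go: {8,9} 1
  3 to go: {7,8,9} 1
  4 to go: {6,7,8,9} 1
  5 to go: {3,6,7,8,9} 1  {4,6,7,8,9} 1  {5,6,7,8,9} 1
  6 to go: {3,4,6,7,8,9} 2  {3,5,6,7,8,9} 2  {4,5,6,7,8,9} 2
  7 to go: {3,4,5,6,7,8,9} 6
  8 to go: {2,3,4,5,6,7,8,9} 6
  if 0:a drops first: 6 orders

6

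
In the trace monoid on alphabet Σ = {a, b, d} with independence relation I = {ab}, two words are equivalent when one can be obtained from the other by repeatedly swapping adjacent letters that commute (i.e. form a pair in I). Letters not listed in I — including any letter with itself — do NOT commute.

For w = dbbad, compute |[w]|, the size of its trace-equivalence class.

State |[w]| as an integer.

drop 0:d onto floor
drop 1:b onto {0:d}
drop 2:b onto {1:b}
drop 3:a onto {0:d}
drop 4:d onto {2:b, 3:a}
ground layer = {0:d}
drop-orders for the pieces not yet dropped (sum over which currently-grounded one goes next):
  1 to go: {4} 1
  2 to go: {2,4} 1  {3,4} 1
  3 to go: {1,2,4} 1  {2,3,4} 2
  if 0:d drops first: 3 orders

3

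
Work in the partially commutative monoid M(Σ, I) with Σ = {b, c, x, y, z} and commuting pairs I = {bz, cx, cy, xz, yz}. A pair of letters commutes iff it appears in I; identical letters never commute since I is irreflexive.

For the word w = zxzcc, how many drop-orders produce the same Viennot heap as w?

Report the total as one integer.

piece 0:z — minimal
piece 1:x — minimal
piece 2:z rests on {0:z}
piece 3:c rests on {2:z}
piece 4:c rests on {3:c}
minimal pieces: {0:z, 1:x}
ways to finish when only these pieces remain (= sum over removing one remaining piece with nothing left below it):
  1 left: {1}→1  {4}→1
  2 left: {1,4}→2  {3,4}→1
  3 left: {1,3,4}→3  {2,3,4}→1
  placing 0:z first → 4 extensions
  placing 1:x first → 1 extensions
total linear extensions = 5

5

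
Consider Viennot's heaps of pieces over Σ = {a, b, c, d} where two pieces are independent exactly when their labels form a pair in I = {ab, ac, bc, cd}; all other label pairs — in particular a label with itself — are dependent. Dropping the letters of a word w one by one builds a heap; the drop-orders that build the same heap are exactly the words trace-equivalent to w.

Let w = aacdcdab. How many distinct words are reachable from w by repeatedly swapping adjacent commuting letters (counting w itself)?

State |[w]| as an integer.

drop 0:a onto floor
drop 1:a onto {0:a}
drop 2:c onto floor
drop 3:d onto {1:a}
drop 4:c onto {2:c}
drop 5:d onto {3:d}
drop 6:a onto {5:d}
drop 7:b onto {5:d}
ground layer = {0:a, 2:c}
drop-orders for the pieces not yet dropped (sum over which currently-grounded one goes next):
  1 to go: {4} 1  {6} 1  {7} 1
  2 to go: {2,4} 1  {4,6} 2  {4,7} 2  {6,7} 2
  3 to go: {2,4,6} 3  {2,4,7} 3  {4,6,7} 6  {5,6,7} 2
  4 to go: {2,4,6,7} 12  {3,5,6,7} 2  {4,5,6,7} 8
  5 to go: {1,3,5,6,7} 2  {2,4,5,6,7} 20  {3,4,5,6,7} 10
  6 to go: {0,1,3,5,6,7} 2  {1,3,4,5,6,7} 12  {2,3,4,5,6,7} 30
  if 0:a drops first: 42 orders
  if 2:c drops first: 14 orders
heap linearizations: 56

56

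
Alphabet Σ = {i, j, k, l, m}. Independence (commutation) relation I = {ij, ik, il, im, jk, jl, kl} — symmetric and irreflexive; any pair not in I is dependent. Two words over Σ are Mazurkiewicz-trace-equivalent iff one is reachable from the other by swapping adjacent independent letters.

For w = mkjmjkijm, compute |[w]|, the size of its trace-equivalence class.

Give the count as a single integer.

54

#0=m has no predecessor
#1=k depends on [0:m]
#2=j depends on [0:m]
#3=m depends on [1:k, 2:j]
#4=j depends on [3:m]
#5=k depends on [3:m]
#6=i has no predecessor
#7=j depends on [4:j]
#8=m depends on [5:k, 7:j]
sources: [0:m, 6:i]
N(rest) = Σ N(rest − s) over sources s of rest; N(one piece) = 1:
  size 1 → [6]=1  [8]=1
  size 2 → [5,8]=1  [6,8]=2  [7,8]=1
  size 3 → [4,7,8]=1  [5,6,8]=3  [5,7,8]=2  [6,7,8]=3
  size 4 → [4,5,7,8]=3  [4,6,7,8]=4  [5,6,7,8]=8
  size 5 → [3,4,5,7,8]=3  [4,5,6,7,8]=15
  size 6 → [1,3,4,5,7,8]=3  [2,3,4,5,7,8]=3  [3,4,5,6,7,8]=18
  size 7 → [1,2,3,4,5,7,8]=6  [1,3,4,5,6,7,8]=21  [2,3,4,5,6,7,8]=21
  first=0(m) contributes 48
  first=6(i) contributes 6
|[w]| = 54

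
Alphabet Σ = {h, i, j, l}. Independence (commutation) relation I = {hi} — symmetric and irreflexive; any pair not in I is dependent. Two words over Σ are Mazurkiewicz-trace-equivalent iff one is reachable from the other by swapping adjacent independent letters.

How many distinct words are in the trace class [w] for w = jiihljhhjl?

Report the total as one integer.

3

piece 0:j — minimal
piece 1:i rests on {0:j}
piece 2:i rests on {1:i}
piece 3:h rests on {0:j}
piece 4:l rests on {2:i, 3:h}
piece 5:j rests on {4:l}
piece 6:h rests on {5:j}
piece 7:h rests on {6:h}
piece 8:j rests on {7:h}
piece 9:l rests on {8:j}
minimal pieces: {0:j}
ways to finish when only these pieces remain (= sum over removing one remaining piece with nothing left below it):
  1 left: {9}→1
  2 left: {8,9}→1
  3 left: {7,8,9}→1
  4 left: {6,7,8,9}→1
  5 left: {5,6,7,8,9}→1
  6 left: {4,5,6,7,8,9}→1
  7 left: {2,4,5,6,7,8,9}→1  {3,4,5,6,7,8,9}→1
  8 left: {1,2,4,5,6,7,8,9}→1  {2,3,4,5,6,7,8,9}→2
  placing 0:j first → 3 extensions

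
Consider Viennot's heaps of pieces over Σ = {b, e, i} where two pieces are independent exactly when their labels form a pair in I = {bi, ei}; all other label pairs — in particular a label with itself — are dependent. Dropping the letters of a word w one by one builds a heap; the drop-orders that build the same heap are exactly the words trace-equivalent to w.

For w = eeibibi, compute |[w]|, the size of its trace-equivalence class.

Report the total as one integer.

piece 0:e — minimal
piece 1:e rests on {0:e}
piece 2:i — minimal
piece 3:b rests on {1:e}
piece 4:i rests on {2:i}
piece 5:b rests on {3:b}
piece 6:i rests on {4:i}
minimal pieces: {0:e, 2:i}
ways to finish when only these pieces remain (= sum over removing one remaining piece with nothing left below it):
  1 left: {5}→1  {6}→1
  2 left: {3,5}→1  {4,6}→1  {5,6}→2
  3 left: {1,3,5}→1  {2,4,6}→1  {3,5,6}→3  {4,5,6}→3
  4 left: {0,1,3,5}→1  {1,3,5,6}→4  {2,4,5,6}→4  {3,4,5,6}→6
  5 left: {0,1,3,5,6}→5  {1,3,4,5,6}→10  {2,3,4,5,6}→10
  placing 0:e first → 20 extensions
  placing 2:i first → 15 extensions
total linear extensions = 35

35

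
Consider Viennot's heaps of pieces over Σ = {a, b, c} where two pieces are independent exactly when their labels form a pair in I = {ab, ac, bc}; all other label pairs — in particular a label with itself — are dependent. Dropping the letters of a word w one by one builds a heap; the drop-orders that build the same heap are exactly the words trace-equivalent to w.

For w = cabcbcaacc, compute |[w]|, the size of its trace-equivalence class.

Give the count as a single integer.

0(c) covers ∅
1(a) covers ∅
2(b) covers ∅
3(c) covers 0:c
4(b) covers 2:b
5(c) covers 3:c
6(a) covers 1:a
7(a) covers 6:a
8(c) covers 5:c
9(c) covers 8:c
floor of heap: 0:c, 1:a, 2:b
completions by unplaced set U, small U first (add the entries for U minus each lowest piece of U):
  |U|=1: {4}:1  {7}:1  {9}:1
  |U|=2: {2,4}:1  {4,7}:2  {4,9}:2  {6,7}:1  {7,9}:2  {8,9}:1
  |U|=3: {1,6,7}:1  {2,4,7}:3  {2,4,9}:3  {4,6,7}:3  {4,7,9}:6  {4,8,9}:3  {5,8,9}:1  {6,7,9}:3  {7,8,9}:3
  |U|=4: {1,4,6,7}:4  {1,6,7,9}:4  {2,4,6,7}:6  {2,4,7,9}:12  {2,4,8,9}:6  {3,5,8,9}:1  {4,5,8,9}:4  {4,6,7,9}:12  {4,7,8,9}:12  {5,7,8,9}:4  {6,7,8,9}:6
  |U|=5: {0,3,5,8,9}:1  {1,2,4,6,7}:10  {1,4,6,7,9}:20  {1,6,7,8,9}:10  {2,4,5,8,9}:10  {2,4,6,7,9}:30  {2,4,7,8,9}:30  {3,4,5,8,9}:5  {3,5,7,8,9}:5  {4,5,7,8,9}:20  {4,6,7,8,9}:30  {5,6,7,8,9}:10
  |U|=6: {0,3,4,5,8,9}:6  {0,3,5,7,8,9}:6  {1,2,4,6,7,9}:60  {1,4,6,7,8,9}:60  {1,5,6,7,8,9}:20  {2,3,4,5,8,9}:15  {2,4,5,7,8,9}:60  {2,4,6,7,8,9}:90  {3,4,5,7,8,9}:30  {3,5,6,7,8,9}:15  {4,5,6,7,8,9}:60
  |U|=7: {0,2,3,4,5,8,9}:21  {0,3,4,5,7,8,9}:42  {0,3,5,6,7,8,9}:21  {1,2,4,6,7,8,9}:210  {1,3,5,6,7,8,9}:35  {1,4,5,6,7,8,9}:140  {2,3,4,5,7,8,9}:105  {2,4,5,6,7,8,9}:210  {3,4,5,6,7,8,9}:105
  |U|=8: {0,1,3,5,6,7,8,9}:56  {0,2,3,4,5,7,8,9}:168  {0,3,4,5,6,7,8,9}:168  {1,2,4,5,6,7,8,9}:560  {1,3,4,5,6,7,8,9}:280  {2,3,4,5,6,7,8,9}:420
  start at 0(c): 1260
  start at 1(a): 756
  start at 2(b): 504
sum over floor = 2520

2520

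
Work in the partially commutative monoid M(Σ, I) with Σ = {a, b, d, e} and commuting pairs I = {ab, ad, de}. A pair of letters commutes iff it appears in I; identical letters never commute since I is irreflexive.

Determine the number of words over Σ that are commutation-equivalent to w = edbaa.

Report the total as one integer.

9

piece 0:e — minimal
piece 1:d — minimal
piece 2:b rests on {0:e, 1:d}
piece 3:a rests on {0:e}
piece 4:a rests on {3:a}
minimal pieces: {0:e, 1:d}
ways to finish when only these pieces remain (= sum over removing one remaining piece with nothing left below it):
  1 left: {2}→1  {4}→1
  2 left: {1,2}→1  {2,4}→2  {3,4}→1
  3 left: {1,2,4}→3  {2,3,4}→3
  placing 0:e first → 6 extensions
  placing 1:d first → 3 extensions
total linear extensions = 9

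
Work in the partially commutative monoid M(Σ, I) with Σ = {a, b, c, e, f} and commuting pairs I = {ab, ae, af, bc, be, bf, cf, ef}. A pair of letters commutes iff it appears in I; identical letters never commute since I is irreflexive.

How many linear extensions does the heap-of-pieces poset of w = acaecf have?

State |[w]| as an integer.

0(a) covers ∅
1(c) covers 0:a
2(a) covers 1:c
3(e) covers 1:c
4(c) covers 2:a, 3:e
5(f) covers ∅
floor of heap: 0:a, 5:f
completions by unplaced set U, small U first (add the entries for U minus each lowest piece of U):
  |U|=1: {4}:1  {5}:1
  |U|=2: {2,4}:1  {3,4}:1  {4,5}:2
  |U|=3: {2,3,4}:2  {2,4,5}:3  {3,4,5}:3
  |U|=4: {1,2,3,4}:2  {2,3,4,5}:8
  start at 0(a): 10
  start at 5(f): 2
sum over floor = 12

12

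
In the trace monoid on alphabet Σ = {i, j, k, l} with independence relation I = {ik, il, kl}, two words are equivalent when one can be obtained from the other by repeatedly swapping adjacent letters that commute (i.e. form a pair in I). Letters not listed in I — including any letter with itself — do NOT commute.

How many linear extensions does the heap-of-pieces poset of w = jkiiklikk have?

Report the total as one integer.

280

0(j) covers ∅
1(k) covers 0:j
2(i) covers 0:j
3(i) covers 2:i
4(k) covers 1:k
5(l) covers 0:j
6(i) covers 3:i
7(k) covers 4:k
8(k) covers 7:k
floor of heap: 0:j
completions by unplaced set U, small U first (add the entries for U minus each lowest piece of U):
  |U|=1: {5}:1  {6}:1  {8}:1
  |U|=2: {3,6}:1  {5,6}:2  {5,8}:2  {6,8}:2  {7,8}:1
  |U|=3: {2,3,6}:1  {3,5,6}:3  {3,6,8}:3  {4,7,8}:1  {5,6,8}:6  {5,7,8}:3  {6,7,8}:3
  |U|=4: {1,4,7,8}:1  {2,3,5,6}:4  {2,3,6,8}:4  {3,5,6,8}:12  {3,6,7,8}:6  {4,5,7,8}:4  {4,6,7,8}:4  {5,6,7,8}:12
  |U|=5: {1,4,5,7,8}:5  {1,4,6,7,8}:5  {2,3,5,6,8}:20  {2,3,6,7,8}:10  {3,4,6,7,8}:10  {3,5,6,7,8}:30  {4,5,6,7,8}:20
  |U|=6: {1,3,4,6,7,8}:15  {1,4,5,6,7,8}:30  {2,3,4,6,7,8}:20  {2,3,5,6,7,8}:60  {3,4,5,6,7,8}:60
  |U|=7: {1,2,3,4,6,7,8}:35  {1,3,4,5,6,7,8}:105  {2,3,4,5,6,7,8}:140
  start at 0(j): 280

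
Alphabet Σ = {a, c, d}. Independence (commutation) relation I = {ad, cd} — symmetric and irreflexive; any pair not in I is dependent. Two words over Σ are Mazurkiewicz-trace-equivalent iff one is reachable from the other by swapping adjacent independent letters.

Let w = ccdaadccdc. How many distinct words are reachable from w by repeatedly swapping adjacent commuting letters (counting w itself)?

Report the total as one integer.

piece 0:c — minimal
piece 1:c rests on {0:c}
piece 2:d — minimal
piece 3:a rests on {1:c}
piece 4:a rests on {3:a}
piece 5:d rests on {2:d}
piece 6:c rests on {4:a}
piece 7:c rests on {6:c}
piece 8:d rests on {5:d}
piece 9:c rests on {7:c}
minimal pieces: {0:c, 2:d}
ways to finish when only these pieces remain (= sum over removing one remaining piece with nothing left below it):
  1 left: {8}→1  {9}→1
  2 left: {5,8}→1  {7,9}→1  {8,9}→2
  3 left: {2,5,8}→1  {5,8,9}→3  {6,7,9}→1  {7,8,9}→3
  4 left: {2,5,8,9}→4  {4,6,7,9}→1  {5,7,8,9}→6  {6,7,8,9}→4
  5 left: {2,5,7,8,9}→10  {3,4,6,7,9}→1  {4,6,7,8,9}→5  {5,6,7,8,9}→10
  6 left: {1,3,4,6,7,9}→1  {2,5,6,7,8,9}→20  {3,4,6,7,8,9}→6  {4,5,6,7,8,9}→15
  7 left: {0,1,3,4,6,7,9}→1  {1,3,4,6,7,8,9}→7  {2,4,5,6,7,8,9}→35  {3,4,5,6,7,8,9}→21
  8 left: {0,1,3,4,6,7,8,9}→8  {1,3,4,5,6,7,8,9}→28  {2,3,4,5,6,7,8,9}→56
  placing 0:c first → 84 extensions
  placing 2:d first → 36 extensions
total linear extensions = 120

120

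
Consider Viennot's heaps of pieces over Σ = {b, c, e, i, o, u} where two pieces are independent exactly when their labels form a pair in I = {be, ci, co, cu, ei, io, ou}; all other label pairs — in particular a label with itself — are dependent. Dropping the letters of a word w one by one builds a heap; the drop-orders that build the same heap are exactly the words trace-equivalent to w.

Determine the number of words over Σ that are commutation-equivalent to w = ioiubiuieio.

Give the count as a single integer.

24

#0=i has no predecessor
#1=o has no predecessor
#2=i depends on [0:i]
#3=u depends on [2:i]
#4=b depends on [1:o, 3:u]
#5=i depends on [4:b]
#6=u depends on [5:i]
#7=i depends on [6:u]
#8=e depends on [6:u]
#9=i depends on [7:i]
#10=o depends on [8:e]
sources: [0:i, 1:o]
N(rest) = Σ N(rest − s) over sources s of rest; N(one piece) = 1:
  size 1 → [9]=1  [10]=1
  size 2 → [7,9]=1  [8,10]=1  [9,10]=2
  size 3 → [7,9,10]=3  [8,9,10]=3
  size 4 → [7,8,9,10]=6
  size 5 → [6,7,8,9,10]=6
  size 6 → [5,6,7,8,9,10]=6
  size 7 → [4,5,6,7,8,9,10]=6
  size 8 → [1,4,5,6,7,8,9,10]=6  [3,4,5,6,7,8,9,10]=6
  size 9 → [1,3,4,5,6,7,8,9,10]=12  [2,3,4,5,6,7,8,9,10]=6
  first=0(i) contributes 18
  first=1(o) contributes 6
|[w]| = 24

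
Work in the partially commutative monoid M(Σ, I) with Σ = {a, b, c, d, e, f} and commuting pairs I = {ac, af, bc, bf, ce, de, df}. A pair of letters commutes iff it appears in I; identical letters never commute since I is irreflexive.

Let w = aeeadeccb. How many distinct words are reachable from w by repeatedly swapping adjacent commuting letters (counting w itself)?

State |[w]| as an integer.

9

piece 0:a — minimal
piece 1:e rests on {0:a}
piece 2:e rests on {1:e}
piece 3:a rests on {2:e}
piece 4:d rests on {3:a}
piece 5:e rests on {3:a}
piece 6:c rests on {4:d}
piece 7:c rests on {6:c}
piece 8:b rests on {4:d, 5:e}
minimal pieces: {0:a}
ways to finish when only these pieces remain (= sum over removing one remaining piece with nothing left below it):
  1 left: {7}→1  {8}→1
  2 left: {5,8}→1  {6,7}→1  {7,8}→2
  3 left: {5,7,8}→3  {6,7,8}→3
  4 left: {4,6,7,8}→3  {5,6,7,8}→6
  5 left: {4,5,6,7,8}→9
  6 left: {3,4,5,6,7,8}→9
  7 left: {2,3,4,5,6,7,8}→9
  placing 0:a first → 9 extensions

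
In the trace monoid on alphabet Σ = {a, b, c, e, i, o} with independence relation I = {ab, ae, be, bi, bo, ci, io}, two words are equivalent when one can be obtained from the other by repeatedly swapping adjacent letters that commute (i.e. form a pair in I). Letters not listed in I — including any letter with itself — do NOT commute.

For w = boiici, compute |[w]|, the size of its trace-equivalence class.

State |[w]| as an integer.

drop 0:b onto floor
drop 1:o onto floor
drop 2:i onto floor
drop 3:i onto {2:i}
drop 4:c onto {0:b, 1:o}
drop 5:i onto {3:i}
ground layer = {0:b, 1:o, 2:i}
drop-orders for the pieces not yet dropped (sum over which currently-grounded one goes next):
  1 to go: {4} 1  {5} 1
  2 to go: {0,4} 1  {1,4} 1  {3,5} 1  {4,5} 2
  3 to go: {0,1,4} 2  {0,4,5} 3  {1,4,5} 3  {2,3,5} 1  {3,4,5} 3
  4 to go: {0,1,4,5} 8  {0,3,4,5} 6  {1,3,4,5} 6  {2,3,4,5} 4
  if 0:b drops first: 10 orders
  if 1:o drops first: 10 orders
  if 2:i drops first: 20 orders
heap linearizations: 40

40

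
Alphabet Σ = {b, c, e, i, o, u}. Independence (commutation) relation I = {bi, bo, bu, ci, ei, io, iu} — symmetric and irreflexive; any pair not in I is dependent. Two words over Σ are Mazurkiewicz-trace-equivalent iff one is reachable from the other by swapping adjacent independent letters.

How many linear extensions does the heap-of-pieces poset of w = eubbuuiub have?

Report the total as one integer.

drop 0:e onto floor
drop 1:u onto {0:e}
drop 2:b onto {0:e}
drop 3:b onto {2:b}
drop 4:u onto {1:u}
drop 5:u onto {4:u}
drop 6:i onto floor
drop 7:u onto {5:u}
drop 8:b onto {3:b}
ground layer = {0:e, 6:i}
drop-orders for the pieces not yet dropped (sum over which currently-grounded one goes next):
  1 to go: {6} 1  {7} 1  {8} 1
  2 to go: {3,8} 1  {5,7} 1  {6,7} 2  {6,8} 2  {7,8} 2
  3 to go: {2,3,8} 1  {3,6,8} 3  {3,7,8} 3  {4,5,7} 1  {5,6,7} 3  {5,7,8} 3  {6,7,8} 6
  4 to go: {1,4,5,7} 1  {2,3,6,8} 4  {2,3,7,8} 4  {3,5,7,8} 6  {3,6,7,8} 12  {4,5,6,7} 4  {4,5,7,8} 4  {5,6,7,8} 12
  5 to go: {1,4,5,6,7} 5  {1,4,5,7,8} 5  {2,3,5,7,8} 10  {2,3,6,7,8} 20  {3,4,5,7,8} 10  {3,5,6,7,8} 30  {4,5,6,7,8} 20
  6 to go: {1,3,4,5,7,8} 15  {1,4,5,6,7,8} 30  {2,3,4,5,7,8} 20  {2,3,5,6,7,8} 60  {3,4,5,6,7,8} 60
  7 to go: {1,2,3,4,5,7,8} 35  {1,3,4,5,6,7,8} 105  {2,3,4,5,6,7,8} 140
  if 0:e drops first: 280 orders
  if 6:i drops first: 35 orders
heap linearizations: 315

315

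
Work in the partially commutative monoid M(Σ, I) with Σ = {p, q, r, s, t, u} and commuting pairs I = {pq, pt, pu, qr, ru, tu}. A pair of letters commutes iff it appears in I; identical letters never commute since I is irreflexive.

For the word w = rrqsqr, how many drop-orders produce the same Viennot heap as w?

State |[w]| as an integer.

piece 0:r — minimal
piece 1:r rests on {0:r}
piece 2:q — minimal
piece 3:s rests on {1:r, 2:q}
piece 4:q rests on {3:s}
piece 5:r rests on {3:s}
minimal pieces: {0:r, 2:q}
ways to finish when only these pieces remain (= sum over removing one remaining piece with nothing left below it):
  1 left: {4}→1  {5}→1
  2 left: {4,5}→2
  3 left: {3,4,5}→2
  4 left: {1,3,4,5}→2  {2,3,4,5}→2
  placing 0:r first → 4 extensions
  placing 2:q first → 2 extensions
total linear extensions = 6

6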